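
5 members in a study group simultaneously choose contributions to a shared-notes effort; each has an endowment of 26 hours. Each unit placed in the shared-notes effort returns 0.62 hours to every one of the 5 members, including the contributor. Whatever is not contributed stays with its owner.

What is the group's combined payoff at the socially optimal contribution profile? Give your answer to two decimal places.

Each contributed unit returns 3.100 to the group as a whole (0.62 to each of 5 players), which exceeds 1, so the social optimum is full contribution: group total = 3.100 × 130 = 403.00.

403.00 hours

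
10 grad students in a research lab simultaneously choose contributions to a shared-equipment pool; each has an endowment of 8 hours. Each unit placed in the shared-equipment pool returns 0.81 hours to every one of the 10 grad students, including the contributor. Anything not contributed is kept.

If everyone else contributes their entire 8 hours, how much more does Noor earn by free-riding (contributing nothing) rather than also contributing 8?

1.52 hours

Switching from a contribution of 8 to 0 lets Noor keep an extra 8 hours, but lowers the shared-equipment pool by 8, which costs Noor their own share of that drop: 0.81 × 8 = 6.48.
Net gain = 8 − 6.48 = 1.52. The private return per contributed unit (0.81) is below 1, so free-riding is indeed the best response regardless of what the others do.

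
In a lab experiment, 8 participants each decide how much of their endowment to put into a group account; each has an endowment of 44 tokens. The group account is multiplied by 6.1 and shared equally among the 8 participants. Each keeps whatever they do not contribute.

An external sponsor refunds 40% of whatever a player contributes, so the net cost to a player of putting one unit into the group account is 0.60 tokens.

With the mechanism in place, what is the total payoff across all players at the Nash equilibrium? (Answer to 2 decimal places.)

2288.00 tokens

Under the mechanism each unit contributed yields (6.1/8) / 0.60 = 1.2708 back to its contributor per unit of net cost, which exceeds 1, making full contribution the dominant choice for everyone.
So the Nash equilibrium is full contribution by all 8; the group earns 8 × (44 × 0.40 + 6.1 × 44) = 2288.00.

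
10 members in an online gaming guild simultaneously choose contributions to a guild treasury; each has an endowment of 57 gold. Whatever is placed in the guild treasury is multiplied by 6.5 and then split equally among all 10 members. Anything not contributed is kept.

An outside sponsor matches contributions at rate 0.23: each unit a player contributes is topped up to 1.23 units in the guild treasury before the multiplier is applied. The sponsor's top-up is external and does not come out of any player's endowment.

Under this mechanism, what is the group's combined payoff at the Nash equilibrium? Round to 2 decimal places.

570.00 gold

With the mechanism, a contributed unit returns 6.5 × 1.23 / 10 = 0.7995 per unit of net cost — still below 1 — so contributing 0 remains dominant for every player.
At the Nash equilibrium no one contributes; group total payoff = 10 × 57 = 570.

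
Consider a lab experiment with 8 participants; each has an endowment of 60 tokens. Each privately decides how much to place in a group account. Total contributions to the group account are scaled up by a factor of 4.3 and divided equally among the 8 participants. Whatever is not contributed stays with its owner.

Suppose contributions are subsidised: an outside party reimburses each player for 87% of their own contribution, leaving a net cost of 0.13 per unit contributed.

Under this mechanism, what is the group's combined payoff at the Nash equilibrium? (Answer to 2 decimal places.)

With the mechanism, a contributed unit returns (4.3/8) / 0.13 = 4.1346 per unit of net cost to the contributor — now above 1 — so contributing fully is weakly dominant for every player.
At the Nash equilibrium everyone contributes 60. Group total payoff = 8 × (60 × 0.87 + 4.3 × 60) = 2481.60.

2481.60 tokens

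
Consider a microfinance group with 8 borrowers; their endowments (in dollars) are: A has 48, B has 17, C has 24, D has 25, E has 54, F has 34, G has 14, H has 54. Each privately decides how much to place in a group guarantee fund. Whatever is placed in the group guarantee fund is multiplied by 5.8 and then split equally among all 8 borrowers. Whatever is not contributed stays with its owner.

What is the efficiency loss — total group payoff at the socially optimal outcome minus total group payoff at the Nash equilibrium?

1296.00 dollars

The private return per contributed unit is 5.8/8 = 0.7250 < 1 for every player regardless of endowment, so the Nash equilibrium is zero contribution and the group total is Σ E_j = 48 + 17 + 24 + 25 + 54 + 34 + 14 + 54 = 270.
Each contributed unit returns 5.800 to the group, so the social optimum is full contribution by everyone: group total = 5.800 × 270 = 1566.00.
Efficiency loss = (5.800 − 1) × 270 = 1296.00.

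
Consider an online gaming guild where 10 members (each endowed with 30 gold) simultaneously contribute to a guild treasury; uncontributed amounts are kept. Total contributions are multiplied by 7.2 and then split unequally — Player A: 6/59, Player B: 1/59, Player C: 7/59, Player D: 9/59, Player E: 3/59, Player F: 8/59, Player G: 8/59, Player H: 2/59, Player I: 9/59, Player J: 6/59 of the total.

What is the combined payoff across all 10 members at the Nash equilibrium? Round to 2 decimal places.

A player with share s gets back 7.2·s per unit contributed, so full contribution is dominant for anyone with s > 1/7.2 = 0.1389 and zero contribution is dominant for anyone below.
The shares above 0.1389 belong to Player D and Player I, contributing 30 each; the remaining 8 contribute 0. Total contributed: 60.
The guild treasury pays out 7.2 × 60 = 432.00 in total (split across the unequal shares, but the aggregate is all that matters for the group sum).
The 8 free-riders keep 30 each, adding 240. Group total = 240 + 432.00 = 672.00.

672.00 gold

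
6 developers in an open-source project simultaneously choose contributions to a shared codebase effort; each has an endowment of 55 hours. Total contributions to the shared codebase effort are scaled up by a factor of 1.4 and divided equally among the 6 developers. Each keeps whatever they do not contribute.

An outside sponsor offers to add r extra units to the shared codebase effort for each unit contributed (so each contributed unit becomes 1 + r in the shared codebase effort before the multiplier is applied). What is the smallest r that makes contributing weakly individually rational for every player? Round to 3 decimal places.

3.286

With matching at rate r, one contributed unit becomes (1 + r) in the shared codebase effort and returns 1.4 × (1 + r) / 6 to the contributor.
Setting this equal to 1: 1 + r = 6/1.4 = 4.2857.
So the minimum matching rate is r = 4.2857 − 1 = 3.286.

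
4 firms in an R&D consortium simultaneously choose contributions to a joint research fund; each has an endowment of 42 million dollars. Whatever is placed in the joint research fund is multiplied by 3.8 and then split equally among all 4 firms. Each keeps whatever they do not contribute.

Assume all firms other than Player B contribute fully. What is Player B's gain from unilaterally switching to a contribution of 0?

2.10 million dollars

Switching from a contribution of 42 to 0 lets Player B keep an extra 42 million dollars, but lowers the joint research fund by 42, which costs Player B their own share of that drop: 3.8/4 × 42 = 39.90.
Net gain = 42 − 39.90 = 2.10. The private return per contributed unit (0.9500) is below 1, so free-riding is indeed the best response regardless of what the others do.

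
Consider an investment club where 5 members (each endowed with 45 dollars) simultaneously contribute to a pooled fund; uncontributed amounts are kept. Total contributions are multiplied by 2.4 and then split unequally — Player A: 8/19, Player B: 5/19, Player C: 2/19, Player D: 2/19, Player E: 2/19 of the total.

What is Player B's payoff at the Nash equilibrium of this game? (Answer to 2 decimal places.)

73.42 dollars

A player with share s gets back 2.4·s per unit contributed, so full contribution is dominant for anyone with s > 1/2.4 = 0.4167 and zero contribution is dominant for anyone below.
The only share above 0.4167 is Player A's 8/19, contributing 45; the remaining 4 contribute 0. Total contributed: 45.
Player B keeps 45 and receives 2.4 × 45 × 5/19 = 28.42 from the pooled fund, for a payoff of 73.42.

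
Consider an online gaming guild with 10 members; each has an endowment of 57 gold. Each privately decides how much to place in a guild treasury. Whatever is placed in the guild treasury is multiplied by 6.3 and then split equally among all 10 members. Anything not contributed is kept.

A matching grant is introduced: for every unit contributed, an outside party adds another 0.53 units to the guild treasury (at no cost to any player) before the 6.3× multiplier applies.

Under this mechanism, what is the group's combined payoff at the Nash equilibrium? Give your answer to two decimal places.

With the mechanism, a contributed unit returns 6.3 × 1.53 / 10 = 0.9639 per unit of net cost — still below 1 — so contributing 0 remains dominant for every player.
Everyone keeps their endowment and the group total is 10 × 57 = 570.

570.00 gold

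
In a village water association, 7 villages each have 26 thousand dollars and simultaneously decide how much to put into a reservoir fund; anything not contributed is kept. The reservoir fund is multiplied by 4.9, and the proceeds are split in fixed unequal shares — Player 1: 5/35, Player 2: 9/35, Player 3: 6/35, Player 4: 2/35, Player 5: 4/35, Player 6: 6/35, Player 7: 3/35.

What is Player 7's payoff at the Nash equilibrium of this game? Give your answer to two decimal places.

Each unit j contributes comes back to j as 4.9 × (j's share), so j prefers to contribute only if that share exceeds 1/4.9 = 0.2041; otherwise keeping the unit dominates.
Player 2 alone (share 9/35) is above the threshold, contributing 26; the remaining 6 contribute 0. Total contributed: 26.
Player 7 keeps 26 and receives 4.9 × 26 × 3/35 = 10.92 from the reservoir fund, for a payoff of 36.92.

36.92 thousand dollars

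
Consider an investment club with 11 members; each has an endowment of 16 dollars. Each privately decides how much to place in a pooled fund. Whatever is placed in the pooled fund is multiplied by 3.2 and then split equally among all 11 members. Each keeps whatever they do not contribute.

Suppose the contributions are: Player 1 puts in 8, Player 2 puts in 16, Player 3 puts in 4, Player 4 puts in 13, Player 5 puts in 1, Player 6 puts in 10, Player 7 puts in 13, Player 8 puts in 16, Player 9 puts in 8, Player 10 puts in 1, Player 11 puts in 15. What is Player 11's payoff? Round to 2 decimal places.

Total contributed: 8 + 16 + 4 + 13 + 1 + 10 + 13 + 16 + 8 + 1 + 15 = 105.
Each receives 3.2 × 105 / 11 = 30.55 from the pooled fund.
Player 11 keeps 16 − 15 = 1, so Player 11's payoff is 1 + 30.55 = 31.55.

31.55 dollars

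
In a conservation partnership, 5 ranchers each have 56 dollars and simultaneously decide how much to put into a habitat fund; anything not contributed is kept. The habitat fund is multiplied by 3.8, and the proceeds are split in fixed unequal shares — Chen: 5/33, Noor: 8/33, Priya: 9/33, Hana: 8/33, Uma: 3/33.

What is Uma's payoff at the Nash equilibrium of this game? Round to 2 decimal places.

Each unit j contributes comes back to j as 3.8 × (j's share), so j prefers to contribute only if that share exceeds 1/3.8 = 0.2632; otherwise keeping the unit dominates.
Only Priya (9/33) clears that bar, contributing 56; the remaining 4 contribute 0. Total contributed: 56.
Uma keeps 56 and receives 3.8 × 56 × 3/33 = 19.35 from the habitat fund, for a payoff of 75.35.

75.35 dollars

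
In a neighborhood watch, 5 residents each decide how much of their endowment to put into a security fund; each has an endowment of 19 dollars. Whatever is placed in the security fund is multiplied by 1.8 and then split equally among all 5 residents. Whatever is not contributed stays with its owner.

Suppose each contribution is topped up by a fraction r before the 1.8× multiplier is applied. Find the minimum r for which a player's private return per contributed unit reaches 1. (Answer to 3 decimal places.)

With matching at rate r, one contributed unit becomes (1 + r) in the security fund and returns 1.8 × (1 + r) / 5 to the contributor.
Setting this equal to 1: 1 + r = 5/1.8 = 2.7778.
So the minimum matching rate is r = 2.7778 − 1 = 1.778.

1.778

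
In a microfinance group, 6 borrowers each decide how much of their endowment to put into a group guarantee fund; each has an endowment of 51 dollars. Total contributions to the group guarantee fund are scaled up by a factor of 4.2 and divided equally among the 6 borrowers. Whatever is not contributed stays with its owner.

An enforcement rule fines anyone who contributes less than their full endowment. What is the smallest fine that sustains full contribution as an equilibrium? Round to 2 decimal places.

15.30 dollars

Given the others contribute fully, the best deviation is to contribute 0 (any partial contribution still incurs the fine and gives up units whose private return 0.7000 is below 1).
Deviating from 51 to 0 saves 51 dollars but forfeits the deviator's share of the drop in the group guarantee fund: 4.2/6 × 51 = 35.70.
So the deviation gain is 51 − 35.70 = 15.30, and the fine must be at least 15.30 dollars to wipe it out.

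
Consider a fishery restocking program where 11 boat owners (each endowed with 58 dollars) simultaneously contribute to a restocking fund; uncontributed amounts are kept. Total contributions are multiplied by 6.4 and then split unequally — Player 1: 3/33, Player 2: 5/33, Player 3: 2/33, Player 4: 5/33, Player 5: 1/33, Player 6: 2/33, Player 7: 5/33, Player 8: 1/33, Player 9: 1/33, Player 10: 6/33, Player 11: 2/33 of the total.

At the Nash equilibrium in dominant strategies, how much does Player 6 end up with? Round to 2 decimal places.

80.50 dollars

Player j's private return per contributed unit is 6.4 × (j's share). Contributing is weakly dominant for j when that share is at least 1/6.4 = 0.1563, and contributing 0 is dominant otherwise.
The only share above 0.1563 is Player 10's 6/33, contributing 58; the remaining 10 contribute 0. Total contributed: 58.
Player 6 keeps 58 and receives 6.4 × 58 × 2/33 = 22.50 from the restocking fund, for a payoff of 80.50.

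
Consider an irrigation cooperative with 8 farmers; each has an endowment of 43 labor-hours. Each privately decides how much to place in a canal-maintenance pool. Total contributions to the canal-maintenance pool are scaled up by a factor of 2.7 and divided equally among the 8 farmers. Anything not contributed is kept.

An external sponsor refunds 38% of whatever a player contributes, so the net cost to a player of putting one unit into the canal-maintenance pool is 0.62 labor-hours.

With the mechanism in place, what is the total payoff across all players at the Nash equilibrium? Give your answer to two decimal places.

344.00 labor-hours

The effective private return is (2.7/8) / 0.62 = 0.5444, which is still under 1, so the mechanism doesn't change anyone's dominant strategy: zero contribution.
At the Nash equilibrium no one contributes; group total payoff = 8 × 43 = 344.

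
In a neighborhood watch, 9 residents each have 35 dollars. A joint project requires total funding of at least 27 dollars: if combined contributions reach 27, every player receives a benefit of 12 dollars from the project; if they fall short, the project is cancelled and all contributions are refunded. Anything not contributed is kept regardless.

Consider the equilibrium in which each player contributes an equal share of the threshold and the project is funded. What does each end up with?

Equal share of the threshold: 27/9 = 3.
At this profile no one gains by cutting their contribution: any cut drops the total below 27, the project is cancelled, contributions are refunded, and the deviator ends with 35, which is less than 35 − 3 + 12 = 44. Contributing more than 3 just wastes the excess. So contributing exactly 3 is a best response.
Each player's payoff: 35 − 3 + 12 = 44.

44 dollars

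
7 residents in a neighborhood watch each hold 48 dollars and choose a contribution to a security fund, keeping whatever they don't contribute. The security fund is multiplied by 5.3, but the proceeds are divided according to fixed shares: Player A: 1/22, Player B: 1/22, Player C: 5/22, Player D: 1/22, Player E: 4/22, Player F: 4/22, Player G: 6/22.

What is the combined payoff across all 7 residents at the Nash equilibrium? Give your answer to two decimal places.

748.80 dollars

Each unit j contributes comes back to j as 5.3 × (j's share), so j prefers to contribute only if that share exceeds 1/5.3 = 0.1887; otherwise keeping the unit dominates.
Player C and Player G are above the threshold, contributing 48 each; the remaining 5 contribute 0. Total contributed: 96.
The security fund pays out 5.3 × 96 = 508.80 in total (split across the unequal shares, but the aggregate is all that matters for the group sum).
The 5 free-riders keep 48 each, adding 240. Group total = 240 + 508.80 = 748.80.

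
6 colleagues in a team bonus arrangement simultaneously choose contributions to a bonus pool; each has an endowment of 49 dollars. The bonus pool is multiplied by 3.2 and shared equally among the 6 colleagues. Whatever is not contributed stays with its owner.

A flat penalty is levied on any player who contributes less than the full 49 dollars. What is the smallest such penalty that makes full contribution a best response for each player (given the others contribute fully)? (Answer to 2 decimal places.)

22.87 dollars

Given the others contribute fully, the best deviation is to contribute 0 (any partial contribution still incurs the fine and gives up units whose private return 0.5333 is below 1).
Deviating from 49 to 0 saves 49 dollars but forfeits the deviator's share of the drop in the bonus pool: 3.2/6 × 49 = 26.13.
So the deviation gain is 49 − 26.13 = 22.87, and the fine must be at least 22.87 dollars to wipe it out.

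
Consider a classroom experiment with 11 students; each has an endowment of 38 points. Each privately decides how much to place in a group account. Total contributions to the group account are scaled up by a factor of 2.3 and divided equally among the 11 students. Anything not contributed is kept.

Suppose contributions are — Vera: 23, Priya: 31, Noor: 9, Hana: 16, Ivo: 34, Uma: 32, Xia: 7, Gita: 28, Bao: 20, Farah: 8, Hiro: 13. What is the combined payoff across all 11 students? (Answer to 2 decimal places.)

Total contributed: 23 + 31 + 9 + 16 + 34 + 32 + 7 + 28 + 20 + 8 + 13 = 221; total kept: 11 × 38 − 221 = 197.
The group account pays out 2.3 × 221 = 508.30 in aggregate.
Group total = 197 + 508.30 = 705.30.

705.30 points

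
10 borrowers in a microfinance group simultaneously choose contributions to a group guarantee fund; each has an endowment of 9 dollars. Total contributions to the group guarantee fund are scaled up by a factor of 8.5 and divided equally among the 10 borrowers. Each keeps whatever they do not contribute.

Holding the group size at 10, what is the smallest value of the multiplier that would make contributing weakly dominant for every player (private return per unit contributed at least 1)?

A contributed unit returns (multiplier)/10 to its contributor.
This reaches 1 exactly when the multiplier is 10.

10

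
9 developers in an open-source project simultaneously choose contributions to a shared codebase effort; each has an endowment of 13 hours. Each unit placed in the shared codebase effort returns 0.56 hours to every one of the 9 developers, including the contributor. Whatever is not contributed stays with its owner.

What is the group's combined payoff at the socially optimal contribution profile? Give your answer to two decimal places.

Each contributed unit returns 5.040 to the group as a whole (0.56 to each of 9 players), which exceeds 1, so the social optimum is full contribution: group total = 5.040 × 117 = 589.68.

589.68 hours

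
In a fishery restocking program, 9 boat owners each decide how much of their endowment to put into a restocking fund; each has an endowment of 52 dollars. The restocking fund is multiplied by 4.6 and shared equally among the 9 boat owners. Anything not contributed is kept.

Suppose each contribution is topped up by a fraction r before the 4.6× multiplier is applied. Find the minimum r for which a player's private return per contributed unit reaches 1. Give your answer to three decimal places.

0.957

With matching at rate r, one contributed unit becomes (1 + r) in the restocking fund and returns 4.6 × (1 + r) / 9 to the contributor.
Setting this equal to 1: 1 + r = 9/4.6 = 1.9565.
So the minimum matching rate is r = 1.9565 − 1 = 0.957.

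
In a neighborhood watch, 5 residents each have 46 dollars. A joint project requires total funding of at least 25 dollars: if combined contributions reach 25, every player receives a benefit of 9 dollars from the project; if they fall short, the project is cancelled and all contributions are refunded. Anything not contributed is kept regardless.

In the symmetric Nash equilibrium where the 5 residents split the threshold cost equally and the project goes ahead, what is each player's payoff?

50 dollars

Equal share of the threshold: 25/5 = 5.
At this profile no one gains by cutting their contribution: any cut drops the total below 25, the project is cancelled, contributions are refunded, and the deviator ends with 46, which is less than 46 − 5 + 9 = 50. Contributing more than 5 just wastes the excess. So contributing exactly 5 is a best response.
Each player's payoff: 46 − 5 + 9 = 50.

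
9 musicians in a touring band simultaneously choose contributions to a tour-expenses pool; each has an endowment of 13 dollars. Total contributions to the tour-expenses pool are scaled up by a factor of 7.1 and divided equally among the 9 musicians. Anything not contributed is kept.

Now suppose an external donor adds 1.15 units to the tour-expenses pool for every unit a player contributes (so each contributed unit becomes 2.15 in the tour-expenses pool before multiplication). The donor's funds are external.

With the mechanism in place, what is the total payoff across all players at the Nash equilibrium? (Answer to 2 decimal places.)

1786.01 dollars

The effective private return per unit is now 7.1 × 2.15 / 9 = 1.6961 > 1, so every player's dominant strategy flips to full contribution.
At the Nash equilibrium everyone contributes 13. Group total payoff = 7.1 × 2.15 × 117 = 1786.01.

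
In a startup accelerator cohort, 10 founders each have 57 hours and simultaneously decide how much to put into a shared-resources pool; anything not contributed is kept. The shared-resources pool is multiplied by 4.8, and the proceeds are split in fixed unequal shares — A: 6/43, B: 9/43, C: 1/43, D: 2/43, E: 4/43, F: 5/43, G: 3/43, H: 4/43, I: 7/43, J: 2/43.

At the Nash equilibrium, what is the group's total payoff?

786.60 hours

Player j's private return per contributed unit is 4.8 × (j's share). Contributing is weakly dominant for j when that share is at least 1/4.8 = 0.2083, and contributing 0 is dominant otherwise.
B alone (share 9/43) is above the threshold, contributing 57; the remaining 9 contribute 0. Total contributed: 57.
The shared-resources pool pays out 4.8 × 57 = 273.60 in total (split across the unequal shares, but the aggregate is all that matters for the group sum).
The 9 free-riders keep 57 each, adding 513. Group total = 513 + 273.60 = 786.60.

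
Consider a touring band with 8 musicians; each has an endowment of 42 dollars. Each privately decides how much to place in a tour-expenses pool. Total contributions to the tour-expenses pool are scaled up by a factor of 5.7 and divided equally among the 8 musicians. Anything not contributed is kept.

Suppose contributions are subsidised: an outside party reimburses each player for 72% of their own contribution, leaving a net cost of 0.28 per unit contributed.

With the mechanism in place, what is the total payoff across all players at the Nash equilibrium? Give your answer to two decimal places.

The effective private return per unit is now (5.7/8) / 0.28 = 2.5446 > 1, so every player's dominant strategy flips to full contribution.
At the Nash equilibrium everyone contributes 42. Group total payoff = 8 × (42 × 0.72 + 5.7 × 42) = 2157.12.

2157.12 dollars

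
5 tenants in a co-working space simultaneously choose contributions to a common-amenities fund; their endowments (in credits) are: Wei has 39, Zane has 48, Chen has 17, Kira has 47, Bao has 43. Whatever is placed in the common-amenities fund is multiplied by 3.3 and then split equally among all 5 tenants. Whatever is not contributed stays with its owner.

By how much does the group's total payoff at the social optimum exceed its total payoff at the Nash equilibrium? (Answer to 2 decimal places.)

The private return per contributed unit is 3.3/5 = 0.6600 < 1 for every player regardless of endowment, so the Nash equilibrium is zero contribution and the group total is Σ E_j = 39 + 48 + 17 + 47 + 43 = 194.
Each contributed unit returns 3.300 to the group, so the social optimum is full contribution by everyone: group total = 3.300 × 194 = 640.20.
Efficiency loss = (3.300 − 1) × 194 = 446.20.

446.20 credits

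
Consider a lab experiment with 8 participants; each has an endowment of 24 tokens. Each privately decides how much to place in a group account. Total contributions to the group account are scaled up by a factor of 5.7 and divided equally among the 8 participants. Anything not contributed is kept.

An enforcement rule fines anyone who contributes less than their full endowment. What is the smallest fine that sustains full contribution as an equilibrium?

6.90 tokens

Given the others contribute fully, the best deviation is to contribute 0 (any partial contribution still incurs the fine and gives up units whose private return 0.7125 is below 1).
Deviating from 24 to 0 saves 24 tokens but forfeits the deviator's share of the drop in the group account: 5.7/8 × 24 = 17.10.
So the deviation gain is 24 − 17.10 = 6.90, and the fine must be at least 6.90 tokens to wipe it out.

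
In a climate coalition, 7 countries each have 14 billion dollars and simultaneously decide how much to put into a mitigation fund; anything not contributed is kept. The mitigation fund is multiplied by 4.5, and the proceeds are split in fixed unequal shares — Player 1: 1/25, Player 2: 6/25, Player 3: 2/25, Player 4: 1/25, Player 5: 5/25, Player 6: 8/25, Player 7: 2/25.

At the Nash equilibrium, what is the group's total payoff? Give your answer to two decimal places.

For player j, contributing a unit is worthwhile iff 4.5 × (j's share) ≥ 1, i.e. iff j's share is at least 0.2222.
Player 2 and Player 6 are above the threshold, contributing 14 each; the remaining 5 contribute 0. Total contributed: 28.
The mitigation fund pays out 4.5 × 28 = 126.00 in total (split across the unequal shares, but the aggregate is all that matters for the group sum).
The 5 free-riders keep 14 each, adding 70. Group total = 70 + 126.00 = 196.00.

196.00 billion dollars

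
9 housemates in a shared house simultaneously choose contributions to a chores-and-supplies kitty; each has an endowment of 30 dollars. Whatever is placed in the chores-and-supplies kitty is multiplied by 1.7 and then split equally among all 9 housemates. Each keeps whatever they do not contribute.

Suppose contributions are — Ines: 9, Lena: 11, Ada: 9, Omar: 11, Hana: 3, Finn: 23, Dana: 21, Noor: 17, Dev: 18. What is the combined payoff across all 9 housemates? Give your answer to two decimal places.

Total contributed: 9 + 11 + 9 + 11 + 3 + 23 + 21 + 17 + 18 = 122; total kept: 9 × 30 − 122 = 148.
The chores-and-supplies kitty pays out 1.7 × 122 = 207.40 in aggregate.
Group total = 148 + 207.40 = 355.40.

355.40 dollars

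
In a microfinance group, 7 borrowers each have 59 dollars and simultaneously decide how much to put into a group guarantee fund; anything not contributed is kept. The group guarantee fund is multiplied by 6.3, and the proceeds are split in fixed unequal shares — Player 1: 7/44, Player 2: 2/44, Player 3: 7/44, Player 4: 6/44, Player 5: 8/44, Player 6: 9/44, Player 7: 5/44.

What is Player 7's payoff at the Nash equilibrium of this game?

227.95 dollars

For player j, contributing a unit is worthwhile iff 6.3 × (j's share) ≥ 1, i.e. iff j's share is at least 0.1587.
Player 1, Player 3, Player 5 and Player 6 clear that bar, contributing 59 each; the remaining 3 contribute 0. Total contributed: 236.
Player 7 keeps 59 and receives 6.3 × 236 × 5/44 = 168.95 from the group guarantee fund, for a payoff of 227.95.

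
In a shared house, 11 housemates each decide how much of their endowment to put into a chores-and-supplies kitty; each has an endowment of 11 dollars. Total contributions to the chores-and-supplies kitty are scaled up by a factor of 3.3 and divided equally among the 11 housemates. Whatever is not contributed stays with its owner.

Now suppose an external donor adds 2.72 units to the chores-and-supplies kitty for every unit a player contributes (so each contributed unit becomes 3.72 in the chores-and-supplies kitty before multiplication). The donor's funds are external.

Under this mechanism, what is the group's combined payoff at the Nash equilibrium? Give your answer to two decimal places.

1485.40 dollars

The effective private return per unit is now 3.3 × 3.72 / 11 = 1.1160 > 1, so every player's dominant strategy flips to full contribution.
So the Nash equilibrium is full contribution by all 11; the group earns 3.3 × 3.72 × 121 = 1485.40.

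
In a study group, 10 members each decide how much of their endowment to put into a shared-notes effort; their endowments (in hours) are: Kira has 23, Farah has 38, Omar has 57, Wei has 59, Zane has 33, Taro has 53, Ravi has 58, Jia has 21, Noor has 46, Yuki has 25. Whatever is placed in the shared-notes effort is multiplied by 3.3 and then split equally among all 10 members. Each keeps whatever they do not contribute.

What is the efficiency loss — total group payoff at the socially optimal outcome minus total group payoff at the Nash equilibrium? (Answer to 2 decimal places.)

949.90 hours

The private return per contributed unit is 3.3/10 = 0.3300 < 1 for every player regardless of endowment, so the Nash equilibrium is zero contribution and the group total is Σ E_j = 23 + 38 + 57 + 59 + 33 + 53 + 58 + 21 + 46 + 25 = 413.
Each contributed unit returns 3.300 to the group, so the social optimum is full contribution by everyone: group total = 3.300 × 413 = 1362.90.
Efficiency loss = (3.300 − 1) × 413 = 949.90.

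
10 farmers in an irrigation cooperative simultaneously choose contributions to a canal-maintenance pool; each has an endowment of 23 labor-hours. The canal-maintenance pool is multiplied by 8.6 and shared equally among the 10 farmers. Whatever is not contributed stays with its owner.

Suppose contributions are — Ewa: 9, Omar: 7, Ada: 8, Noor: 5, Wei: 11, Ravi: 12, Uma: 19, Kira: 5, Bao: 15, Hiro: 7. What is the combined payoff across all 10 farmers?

974.80 labor-hours

Total contributed: 9 + 7 + 8 + 5 + 11 + 12 + 19 + 5 + 15 + 7 = 98; total kept: 10 × 23 − 98 = 132.
The canal-maintenance pool pays out 8.6 × 98 = 842.80 in aggregate.
Group total = 132 + 842.80 = 974.80.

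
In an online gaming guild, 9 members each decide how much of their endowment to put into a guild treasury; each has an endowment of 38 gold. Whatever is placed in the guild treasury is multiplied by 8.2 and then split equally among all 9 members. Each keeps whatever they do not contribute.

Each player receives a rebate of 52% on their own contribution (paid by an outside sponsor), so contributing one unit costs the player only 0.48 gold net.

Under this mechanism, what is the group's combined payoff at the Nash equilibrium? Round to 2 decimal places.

2982.24 gold

With the mechanism, a contributed unit returns (8.2/9) / 0.48 = 1.8981 per unit of net cost to the contributor — now above 1 — so contributing fully is weakly dominant for every player.
So the Nash equilibrium is full contribution by all 9; the group earns 9 × (38 × 0.52 + 8.2 × 38) = 2982.24.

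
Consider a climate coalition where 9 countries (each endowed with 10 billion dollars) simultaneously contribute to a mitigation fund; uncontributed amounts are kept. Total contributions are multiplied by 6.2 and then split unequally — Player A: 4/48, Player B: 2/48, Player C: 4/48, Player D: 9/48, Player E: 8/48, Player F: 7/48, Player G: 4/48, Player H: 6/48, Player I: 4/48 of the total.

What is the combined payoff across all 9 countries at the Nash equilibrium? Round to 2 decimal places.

Each unit j contributes comes back to j as 6.2 × (j's share), so j prefers to contribute only if that share exceeds 1/6.2 = 0.1613; otherwise keeping the unit dominates.
Player D and Player E clear that bar, contributing 10 each; the remaining 7 contribute 0. Total contributed: 20.
The mitigation fund pays out 6.2 × 20 = 124.00 in total (split across the unequal shares, but the aggregate is all that matters for the group sum).
The 7 free-riders keep 10 each, adding 70. Group total = 70 + 124.00 = 194.00.

194.00 billion dollars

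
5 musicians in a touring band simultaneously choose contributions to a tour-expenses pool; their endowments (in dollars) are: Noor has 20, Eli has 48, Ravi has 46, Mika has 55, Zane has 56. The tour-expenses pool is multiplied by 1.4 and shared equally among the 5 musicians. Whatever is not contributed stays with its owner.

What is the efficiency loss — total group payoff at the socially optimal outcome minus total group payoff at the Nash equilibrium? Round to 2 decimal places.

The private return per contributed unit is 1.4/5 = 0.2800 < 1 for every player regardless of endowment, so the Nash equilibrium is zero contribution and the group total is Σ E_j = 20 + 48 + 46 + 55 + 56 = 225.
Each contributed unit returns 1.400 to the group, so the social optimum is full contribution by everyone: group total = 1.400 × 225 = 315.00.
Efficiency loss = (1.400 − 1) × 225 = 90.00.

90.00 dollars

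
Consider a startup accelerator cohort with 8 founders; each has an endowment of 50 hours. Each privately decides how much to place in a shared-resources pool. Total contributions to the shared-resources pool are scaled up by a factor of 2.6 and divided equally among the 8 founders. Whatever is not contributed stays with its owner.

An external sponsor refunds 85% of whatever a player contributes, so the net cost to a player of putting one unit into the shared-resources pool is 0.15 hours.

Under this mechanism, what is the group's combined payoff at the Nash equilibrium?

1380.00 hours

With the mechanism, a contributed unit returns (2.6/8) / 0.15 = 2.1667 per unit of net cost to the contributor — now above 1 — so contributing fully is weakly dominant for every player.
At the Nash equilibrium everyone contributes 50. Group total payoff = 8 × (50 × 0.85 + 2.6 × 50) = 1380.00.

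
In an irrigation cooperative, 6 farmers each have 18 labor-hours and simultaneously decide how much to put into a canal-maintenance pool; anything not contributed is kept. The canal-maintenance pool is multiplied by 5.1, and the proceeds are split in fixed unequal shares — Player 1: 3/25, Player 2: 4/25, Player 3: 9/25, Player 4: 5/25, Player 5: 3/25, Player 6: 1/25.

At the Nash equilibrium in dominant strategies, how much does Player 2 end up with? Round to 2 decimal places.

47.38 labor-hours

For player j, contributing a unit is worthwhile iff 5.1 × (j's share) ≥ 1, i.e. iff j's share is at least 0.1961.
Player 3 and Player 4 are above the threshold, contributing 18 each; the remaining 4 contribute 0. Total contributed: 36.
Player 2 keeps 18 and receives 5.1 × 36 × 4/25 = 29.38 from the canal-maintenance pool, for a payoff of 47.38.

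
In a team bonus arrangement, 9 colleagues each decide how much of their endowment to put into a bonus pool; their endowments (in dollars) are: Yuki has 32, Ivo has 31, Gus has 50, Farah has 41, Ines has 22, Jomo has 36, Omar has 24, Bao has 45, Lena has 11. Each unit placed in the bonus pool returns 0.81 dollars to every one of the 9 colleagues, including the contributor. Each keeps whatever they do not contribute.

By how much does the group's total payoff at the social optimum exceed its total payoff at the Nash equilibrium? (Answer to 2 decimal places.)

1836.68 dollars

The private return per contributed unit is 0.81 < 1 for everyone, so the Nash equilibrium is zero contribution and the group total is Σ E_j = 32 + 31 + 50 + 41 + 22 + 36 + 24 + 45 + 11 = 292.
Each contributed unit returns 7.290 to the group, so the social optimum is full contribution by everyone: group total = 7.290 × 292 = 2128.68.
Efficiency loss = (7.290 − 1) × 292 = 1836.68.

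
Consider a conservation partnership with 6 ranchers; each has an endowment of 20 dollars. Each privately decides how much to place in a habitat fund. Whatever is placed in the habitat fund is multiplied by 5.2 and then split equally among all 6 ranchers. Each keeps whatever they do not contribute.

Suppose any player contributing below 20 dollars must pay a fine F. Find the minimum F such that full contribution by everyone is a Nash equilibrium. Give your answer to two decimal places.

Given the others contribute fully, the best deviation is to contribute 0 (any partial contribution still incurs the fine and gives up units whose private return 0.8667 is below 1).
Deviating from 20 to 0 saves 20 dollars but forfeits the deviator's share of the drop in the habitat fund: 5.2/6 × 20 = 17.33.
So the deviation gain is 20 − 17.33 = 2.67, and the fine must be at least 2.67 dollars to wipe it out.

2.67 dollars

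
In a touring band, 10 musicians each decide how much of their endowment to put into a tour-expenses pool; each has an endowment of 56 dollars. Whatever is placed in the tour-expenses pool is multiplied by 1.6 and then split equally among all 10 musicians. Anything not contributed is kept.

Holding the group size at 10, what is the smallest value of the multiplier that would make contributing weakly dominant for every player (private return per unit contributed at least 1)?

10

A contributed unit returns (multiplier)/10 to its contributor.
This reaches 1 exactly when the multiplier is 10.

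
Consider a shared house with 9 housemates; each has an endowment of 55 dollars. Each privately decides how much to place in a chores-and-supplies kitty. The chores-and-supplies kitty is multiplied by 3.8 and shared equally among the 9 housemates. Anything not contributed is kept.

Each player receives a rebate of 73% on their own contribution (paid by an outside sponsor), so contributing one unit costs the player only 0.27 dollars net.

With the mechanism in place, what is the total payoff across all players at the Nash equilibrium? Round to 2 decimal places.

The effective private return per unit is now (3.8/9) / 0.27 = 1.5638 > 1, so every player's dominant strategy flips to full contribution.
At the Nash equilibrium everyone contributes 55. Group total payoff = 9 × (55 × 0.73 + 3.8 × 55) = 2242.35.

2242.35 dollars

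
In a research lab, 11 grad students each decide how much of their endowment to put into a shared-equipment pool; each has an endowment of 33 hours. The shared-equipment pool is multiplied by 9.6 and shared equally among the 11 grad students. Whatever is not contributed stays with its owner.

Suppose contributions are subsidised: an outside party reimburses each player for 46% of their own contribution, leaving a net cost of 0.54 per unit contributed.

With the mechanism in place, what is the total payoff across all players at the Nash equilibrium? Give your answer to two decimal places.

3651.78 hours

With the mechanism, a contributed unit returns (9.6/11) / 0.54 = 1.6162 per unit of net cost to the contributor — now above 1 — so contributing fully is weakly dominant for every player.
So the Nash equilibrium is full contribution by all 11; the group earns 11 × (33 × 0.46 + 9.6 × 33) = 3651.78.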